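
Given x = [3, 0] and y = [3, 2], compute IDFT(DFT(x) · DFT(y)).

(x ⊛ y)[n] = Σ(m=0 to 1) x[m] · y[(n-m) mod 2]

Computing each output sample:
(x ⊛ y)[0] = 9
(x ⊛ y)[1] = 6

x ⊛ y = [9, 6]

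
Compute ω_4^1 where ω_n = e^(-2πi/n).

ω_4^1 = e^(-2πi·1/4)
= cos(-2π·1/4) + i·sin(-2π·1/4)
= cos(-2π/4) + i·sin(-2π/4)

ω_4^1 = cos(-2π/4) + i·sin(-2π/4) = -1i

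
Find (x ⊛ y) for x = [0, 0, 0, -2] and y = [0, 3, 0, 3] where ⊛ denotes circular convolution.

(x ⊛ y)[n] = Σ(m=0 to 3) x[m] · y[(n-m) mod 4]

Computing each output sample:
(x ⊛ y)[0] = -6
(x ⊛ y)[1] = 0
(x ⊛ y)[2] = -6
(x ⊛ y)[3] = 0

x ⊛ y = [-6, 0, -6, 0]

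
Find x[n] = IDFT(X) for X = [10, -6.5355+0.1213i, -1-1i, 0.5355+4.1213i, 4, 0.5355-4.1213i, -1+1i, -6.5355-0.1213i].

x[n] = (1/8) Σ(k=0 to 7) X[k] · e^(2πikn/8)

Computing each x[n]:
x[0] = 0
x[1] = -1
x[2] = 3
x[3] = 1
x[4] = 3
x[5] = 3
x[6] = 1
x[7] = 0

x = [0, -1, 3, 1, 3, 3, 1, 0]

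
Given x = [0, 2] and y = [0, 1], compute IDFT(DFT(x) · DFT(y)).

(x ⊛ y)[n] = Σ(m=0 to 1) x[m] · y[(n-m) mod 2]

Computing each output sample:
(x ⊛ y)[0] = 2
(x ⊛ y)[1] = 0

x ⊛ y = [2, 0]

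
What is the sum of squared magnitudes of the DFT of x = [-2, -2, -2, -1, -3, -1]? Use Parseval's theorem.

Parseval: Σ|x[n]|² = (1/N)Σ|X[k]|², so Σ|X[k]|² = N·Σ|x[n]|² = 6·23.0000

Σ|X[k]|² = N·Σ|x[n]|² = 6·23.0000 = 138.0000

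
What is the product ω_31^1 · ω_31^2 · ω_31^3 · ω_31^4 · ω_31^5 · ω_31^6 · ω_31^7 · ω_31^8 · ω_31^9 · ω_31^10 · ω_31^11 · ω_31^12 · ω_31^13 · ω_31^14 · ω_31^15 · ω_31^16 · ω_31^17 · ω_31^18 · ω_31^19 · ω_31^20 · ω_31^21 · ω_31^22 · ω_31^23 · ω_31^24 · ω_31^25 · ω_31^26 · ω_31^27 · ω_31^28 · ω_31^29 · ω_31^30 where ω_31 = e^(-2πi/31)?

The primitive 31st roots of unity are ω_31^k for k coprime to 31: k ∈ {1, 2, 3, 4, 5, 6, 7, 8, 9, 10, 11, 12, 13, 14, 15, 16, 17, 18, 19, 20, 21, 22, 23, 24, 25, 26, 27, 28, 29, 30}
Their product equals the constant term of the cyclotomic polynomial Φ_31(x) up to sign.
For n ≥ 3, the product of all primitive nth roots of unity is 1. (For n=1 it is 1; for n=2 it is -1.)

1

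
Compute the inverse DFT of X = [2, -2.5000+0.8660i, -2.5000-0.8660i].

x[n] = (1/3) Σ(k=0 to 2) X[k] · e^(2πikn/3)

Computing each x[n]:
x[0] = -1
x[1] = 1
x[2] = 2

x = [-1, 1, 2]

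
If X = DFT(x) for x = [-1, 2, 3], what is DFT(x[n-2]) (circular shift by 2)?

Time shift by 2: X_shifted[k] = ω_3^(2k) · X[k]
Shifted x = [2, 3, -1]

DFT(x[n-2]) = [4, 1.0000-3.4641i, 1.0000+3.4641i]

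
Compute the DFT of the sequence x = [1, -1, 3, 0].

X[k] = Σ(n=0 to 3) x[n] · ω_4^(nk)
where ω_4 = e^(-2πi/4)

Computing each X[k]:
X[0] = 3
X[1] = -2+1i
X[2] = 5
X[3] = -2-1i

X = [3, -2+1i, 5, -2-1i]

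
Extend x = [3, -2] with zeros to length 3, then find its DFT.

Original 2-point DFT: [1, 5]
Zero-padded 3-point DFT provides frequency interpolation.

DFT_3([x, 0, ...]) = [1, 4.0000+1.7321i, 4.0000-1.7321i]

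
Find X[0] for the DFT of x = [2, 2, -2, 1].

X[0] = Σ(n=0 to 3) x[n] · ω_4^0 = Σ x[n]
= (2) + (2) + (-2) + (1)

X[0] = 3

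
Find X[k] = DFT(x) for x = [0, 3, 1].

X[k] = Σ(n=0 to 2) x[n] · ω_3^(nk)
where ω_3 = e^(-2πi/3)

Computing each X[k]:
X[0] = 4
X[1] = -2.0000-1.7321i
X[2] = -2.0000+1.7321i

X = [4, -2.0000-1.7321i, -2.0000+1.7321i]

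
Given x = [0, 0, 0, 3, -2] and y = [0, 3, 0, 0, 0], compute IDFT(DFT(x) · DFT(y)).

(x ⊛ y)[n] = Σ(m=0 to 4) x[m] · y[(n-m) mod 5]

Computing each output sample:
(x ⊛ y)[0] = -6
(x ⊛ y)[1] = 0
(x ⊛ y)[2] = 0
(x ⊛ y)[3] = 0
(x ⊛ y)[4] = 9

x ⊛ y = [-6, 0, 0, 0, 9]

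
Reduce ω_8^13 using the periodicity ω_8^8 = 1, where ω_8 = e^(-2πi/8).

Since ω_8^8 = 1, powers reduce modulo 8.
13 mod 8 = 5
So ω_8^13 = ω_8^5 = e^(-2πi·5/8)

ω_8^13 = ω_8^5 = -0.7071+0.7071i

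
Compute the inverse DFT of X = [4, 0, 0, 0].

x[n] = (1/4) Σ(k=0 to 3) X[k] · e^(2πikn/4)

Computing each x[n]:
x[0] = 1
x[1] = 1
x[2] = 1
x[3] = 1

x = [1, 1, 1, 1]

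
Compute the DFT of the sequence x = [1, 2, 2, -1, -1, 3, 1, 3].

X[k] = Σ(n=0 to 7) x[n] · ω_8^(nk)
where ω_8 = e^(-2πi/8)

Computing each X[k]:
X[0] = 10
X[1] = 4.1213+2.5355i
X[2] = -3-3i
X[3] = -0.1213+4.5355i
X[4] = -4
X[5] = -0.1213-4.5355i
X[6] = -3+3i
X[7] = 4.1213-2.5355i

X = [10, 4.1213+2.5355i, -3-3i, -0.1213+4.5355i, -4, -0.1213-4.5355i, -3+3i, 4.1213-2.5355i]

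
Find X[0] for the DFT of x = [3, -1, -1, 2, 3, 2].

X[0] = Σ(n=0 to 5) x[n] · ω_6^0 = Σ x[n]
= (3) + (-1) + (-1) + (2) + (3) + (2)

X[0] = 8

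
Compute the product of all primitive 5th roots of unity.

The primitive 5th roots of unity are ω_5^k for k coprime to 5: k ∈ {1, 2, 3, 4}
Their product equals the constant term of the cyclotomic polynomial Φ_5(x) up to sign.
For n ≥ 3, the product of all primitive nth roots of unity is 1. (For n=1 it is 1; for n=2 it is -1.)

1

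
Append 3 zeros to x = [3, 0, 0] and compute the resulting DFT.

Original 3-point DFT: [3, 3, 3]
Zero-padded 6-point DFT provides frequency interpolation.

DFT_6([x, 0, ...]) = [3, 3, 3, 3, 3, 3]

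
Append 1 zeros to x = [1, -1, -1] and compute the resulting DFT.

Original 3-point DFT: [-1, 2, 2]
Zero-padded 4-point DFT provides frequency interpolation.

DFT_4([x, 0, ...]) = [-1, 2+1i, 1, 2-1i]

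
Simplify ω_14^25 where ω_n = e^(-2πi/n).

Since ω_14^14 = 1, powers reduce modulo 14.
25 mod 14 = 11
So ω_14^25 = ω_14^11 = e^(-2πi·11/14)

ω_14^25 = ω_14^11 = 0.2225+0.9749i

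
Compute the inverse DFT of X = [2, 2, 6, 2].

x[n] = (1/4) Σ(k=0 to 3) X[k] · e^(2πikn/4)

Computing each x[n]:
x[0] = 3
x[1] = -1
x[2] = 1
x[3] = -1

x = [3, -1, 1, -1]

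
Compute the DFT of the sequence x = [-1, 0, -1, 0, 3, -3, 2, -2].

X[k] = Σ(n=0 to 7) x[n] · ω_8^(nk)
where ω_8 = e^(-2πi/8)

Computing each X[k]:
X[0] = -2
X[1] = -3.2929-0.5355i
X[2] = 1+1i
X[3] = -4.7071-6.5355i
X[4] = 8
X[5] = -4.7071+6.5355i
X[6] = 1-1i
X[7] = -3.2929+0.5355i

X = [-2, -3.2929-0.5355i, 1+1i, -4.7071-6.5355i, 8, -4.7071+6.5355i, 1-1i, -3.2929+0.5355i]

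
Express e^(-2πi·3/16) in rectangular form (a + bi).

ω_16^3 = e^(-2πi·3/16)
= cos(-2π·3/16) + i·sin(-2π·3/16)
= cos(-6π/16) + i·sin(-6π/16)

ω_16^3 = cos(-6π/16) + i·sin(-6π/16) = 0.3827-0.9239i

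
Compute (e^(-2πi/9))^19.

Since ω_9^9 = 1, powers reduce modulo 9.
19 mod 9 = 1
So ω_9^19 = ω_9^1 = e^(-2πi·1/9)

ω_9^19 = ω_9^1 = 0.7660-0.6428i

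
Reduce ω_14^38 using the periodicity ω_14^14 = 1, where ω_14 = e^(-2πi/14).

Since ω_14^14 = 1, powers reduce modulo 14.
38 mod 14 = 10
So ω_14^38 = ω_14^10 = e^(-2πi·10/14)

ω_14^38 = ω_14^10 = -0.2225+0.9749i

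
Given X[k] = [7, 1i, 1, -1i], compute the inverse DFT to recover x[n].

x[n] = (1/4) Σ(k=0 to 3) X[k] · e^(2πikn/4)

Computing each x[n]:
x[0] = 2
x[1] = 1
x[2] = 2
x[3] = 2

x = [2, 1, 2, 2]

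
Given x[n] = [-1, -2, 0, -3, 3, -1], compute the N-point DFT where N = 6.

X[k] = Σ(n=0 to 5) x[n] · ω_6^(nk)
where ω_6 = e^(-2πi/6)

Computing each X[k]:
X[0] = -4
X[1] = -1.0000+3.4641i
X[2] = -4.0000-1.7321i
X[3] = 8
X[4] = -4.0000+1.7321i
X[5] = -1.0000-3.4641i

X = [-4, -1.0000+3.4641i, -4.0000-1.7321i, 8, -4.0000+1.7321i, -1.0000-3.4641i]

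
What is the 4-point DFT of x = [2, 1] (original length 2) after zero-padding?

Original 2-point DFT: [3, 1]
Zero-padded 4-point DFT provides frequency interpolation.

DFT_4([x, 0, ...]) = [3, 2-1i, 1, 2+1i]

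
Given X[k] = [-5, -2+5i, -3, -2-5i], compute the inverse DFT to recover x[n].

x[n] = (1/4) Σ(k=0 to 3) X[k] · e^(2πikn/4)

Computing each x[n]:
x[0] = -3
x[1] = -3
x[2] = -1
x[3] = 2

x = [-3, -3, -1, 2]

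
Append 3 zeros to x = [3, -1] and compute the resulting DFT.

Original 2-point DFT: [2, 4]
Zero-padded 5-point DFT provides frequency interpolation.

DFT_5([x, 0, ...]) = [2, 2.6910+0.9511i, 3.8090+0.5878i, 3.8090-0.5878i, 2.6910-0.9511i]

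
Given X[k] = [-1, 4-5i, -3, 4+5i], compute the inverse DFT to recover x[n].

x[n] = (1/4) Σ(k=0 to 3) X[k] · e^(2πikn/4)

Computing each x[n]:
x[0] = 1
x[1] = 3
x[2] = -3
x[3] = -2

x = [1, 3, -3, -2]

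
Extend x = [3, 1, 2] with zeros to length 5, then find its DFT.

Original 3-point DFT: [6, 1.5000+0.8660i, 1.5000-0.8660i]
Zero-padded 5-point DFT provides frequency interpolation.

DFT_5([x, 0, ...]) = [6, 1.6910-2.1266i, 2.8090+1.3143i, 2.8090-1.3143i, 1.6910+2.1266i]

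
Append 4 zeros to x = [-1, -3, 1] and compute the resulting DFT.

Original 3-point DFT: [-3, 3.4641i, -3.4641i]
Zero-padded 7-point DFT provides frequency interpolation.

DFT_7([x, 0, ...]) = [-3, -3.0930+1.3706i, -1.2334+3.3587i, 2.3264+2.0835i, 2.3264-2.0835i, -1.2334-3.3587i, -3.0930-1.3706i]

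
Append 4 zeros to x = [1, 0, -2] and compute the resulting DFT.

Original 3-point DFT: [-1, 2.0000-1.7321i, 2.0000+1.7321i]
Zero-padded 7-point DFT provides frequency interpolation.

DFT_7([x, 0, ...]) = [-1, 1.4450+1.9499i, 2.8019-0.8678i, -0.2470-1.5637i, -0.2470+1.5637i, 2.8019+0.8678i, 1.4450-1.9499i]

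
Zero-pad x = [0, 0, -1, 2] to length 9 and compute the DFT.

Original 4-point DFT: [1, 1+2i, -3, 1-2i]
Zero-padded 9-point DFT provides frequency interpolation.

DFT_9([x, 0, ...]) = [1, -1.1736-0.7472i, -0.0603+2.0741i, 2.5000-0.8660i, -1.7660-2.3748i, -1.7660+2.3748i, 2.5000+0.8660i, -0.0603-2.0741i, -1.1736+0.7472i]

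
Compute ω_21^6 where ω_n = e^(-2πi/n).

ω_21^6 = e^(-2πi·6/21)
= cos(-2π·6/21) + i·sin(-2π·6/21)
= cos(-12π/21) + i·sin(-12π/21)

ω_21^6 = cos(-12π/21) + i·sin(-12π/21) = -0.2225-0.9749i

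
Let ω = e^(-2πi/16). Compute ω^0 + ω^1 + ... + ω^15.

Sum of all nth roots of unity equals 0 for n > 1 (geometric series with r ≠ 1).

0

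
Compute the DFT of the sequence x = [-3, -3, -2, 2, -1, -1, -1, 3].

X[k] = Σ(n=0 to 7) x[n] · ω_8^(nk)
where ω_8 = e^(-2πi/8)

Computing each X[k]:
X[0] = -6
X[1] = -2.7071+3.1213i
X[2] = -1+9i
X[3] = -1.2929+1.1213i
X[4] = -8
X[5] = -1.2929-1.1213i
X[6] = -1-9i
X[7] = -2.7071-3.1213i

X = [-6, -2.7071+3.1213i, -1+9i, -1.2929+1.1213i, -8, -1.2929-1.1213i, -1-9i, -2.7071-3.1213i]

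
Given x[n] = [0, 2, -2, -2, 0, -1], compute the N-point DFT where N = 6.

X[k] = Σ(n=0 to 5) x[n] · ω_6^(nk)
where ω_6 = e^(-2πi/6)

Computing each X[k]:
X[0] = -3
X[1] = 3.5000-0.8660i
X[2] = -1.5000-4.3301i
X[3] = -1
X[4] = -1.5000+4.3301i
X[5] = 3.5000+0.8660i

X = [-3, 3.5000-0.8660i, -1.5000-4.3301i, -1, -1.5000+4.3301i, 3.5000+0.8660i]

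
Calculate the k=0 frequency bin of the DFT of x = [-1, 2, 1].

X[0] = Σ(n=0 to 2) x[n] · ω_3^0 = Σ x[n]
= (-1) + (2) + (1)

X[0] = 2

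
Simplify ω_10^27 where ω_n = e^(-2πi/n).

Since ω_10^10 = 1, powers reduce modulo 10.
27 mod 10 = 7
So ω_10^27 = ω_10^7 = e^(-2πi·7/10)

ω_10^27 = ω_10^7 = -0.3090+0.9511i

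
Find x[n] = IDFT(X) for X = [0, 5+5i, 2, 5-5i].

x[n] = (1/4) Σ(k=0 to 3) X[k] · e^(2πikn/4)

Computing each x[n]:
x[0] = 3
x[1] = -3
x[2] = -2
x[3] = 2

x = [3, -3, -2, 2]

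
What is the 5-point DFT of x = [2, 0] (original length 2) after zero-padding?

Original 2-point DFT: [2, 2]
Zero-padded 5-point DFT provides frequency interpolation.

DFT_5([x, 0, ...]) = [2, 2, 2, 2, 2]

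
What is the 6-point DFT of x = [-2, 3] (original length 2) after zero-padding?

Original 2-point DFT: [1, -5]
Zero-padded 6-point DFT provides frequency interpolation.

DFT_6([x, 0, ...]) = [1, -0.5000-2.5981i, -3.5000-2.5981i, -5, -3.5000+2.5981i, -0.5000+2.5981i]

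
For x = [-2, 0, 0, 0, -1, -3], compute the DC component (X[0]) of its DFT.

X[0] = Σ(n=0 to 5) x[n] · ω_6^0 = Σ x[n]
= (-2) + (0) + (0) + (0) + (-1) + (-3)

X[0] = -6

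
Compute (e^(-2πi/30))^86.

Since ω_30^30 = 1, powers reduce modulo 30.
86 mod 30 = 26
So ω_30^86 = ω_30^26 = e^(-2πi·26/30)

ω_30^86 = ω_30^26 = 0.6691+0.7431i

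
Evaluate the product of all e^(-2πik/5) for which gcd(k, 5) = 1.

The primitive 5th roots of unity are ω_5^k for k coprime to 5: k ∈ {1, 2, 3, 4}
Their product equals the constant term of the cyclotomic polynomial Φ_5(x) up to sign.
For n ≥ 3, the product of all primitive nth roots of unity is 1. (For n=1 it is 1; for n=2 it is -1.)

1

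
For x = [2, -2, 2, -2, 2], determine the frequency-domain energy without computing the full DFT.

Parseval: Σ|x[n]|² = (1/N)Σ|X[k]|², so Σ|X[k]|² = N·Σ|x[n]|² = 5·20.0000

Σ|X[k]|² = N·Σ|x[n]|² = 5·20.0000 = 100.0000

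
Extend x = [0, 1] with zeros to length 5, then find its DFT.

Original 2-point DFT: [1, -1]
Zero-padded 5-point DFT provides frequency interpolation.

DFT_5([x, 0, ...]) = [1, 0.3090-0.9511i, -0.8090-0.5878i, -0.8090+0.5878i, 0.3090+0.9511i]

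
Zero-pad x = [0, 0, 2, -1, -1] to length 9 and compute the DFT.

Original 5-point DFT: [0, -1.1180-2.7144i, 1.1180+2.2654i, 1.1180-2.2654i, -1.1180+2.7144i]
Zero-padded 9-point DFT provides frequency interpolation.

DFT_9([x, 0, ...]) = [0, 1.7870-0.7616i, -2.1454-2.1929i, -1.5000+2.5981i, 1.8584+1.1668i, 1.8584-1.1668i, -1.5000-2.5981i, -2.1454+2.1929i, 1.7870+0.7616i]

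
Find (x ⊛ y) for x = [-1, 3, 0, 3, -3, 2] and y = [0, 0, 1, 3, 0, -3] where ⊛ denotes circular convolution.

(x ⊛ y)[n] = Σ(m=0 to 5) x[m] · y[(n-m) mod 6]

Computing each output sample:
(x ⊛ y)[0] = -3
(x ⊛ y)[1] = -7
(x ⊛ y)[2] = -4
(x ⊛ y)[3] = 9
(x ⊛ y)[4] = 3
(x ⊛ y)[5] = 6

x ⊛ y = [-3, -7, -4, 9, 3, 6]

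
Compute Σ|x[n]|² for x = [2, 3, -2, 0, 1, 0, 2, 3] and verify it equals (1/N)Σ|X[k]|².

Time domain:
Σ|x[n]|² = |2|² + |3|² + |-2|² + |0|² + |1|² + |0|² + |2|² + |3|² = 31.0000

Frequency domain:
(1/8)Σ|X[k]|² = (1/8)(|9|² + |5.2426+4.0000i|² + |3|² + |-3.2426-4.0000i|² + |-3|² + |-3.2426+4.0000i|² + |3|² + |5.2426-4.0000i|²) = (1/8)·248.0000 = 31.0000

Both sides agree, confirming Parseval's theorem.

Σ|x[n]|² = (1/N)Σ|X[k]|² = 31.0000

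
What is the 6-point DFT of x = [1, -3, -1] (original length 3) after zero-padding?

Original 3-point DFT: [-3, 3.0000+1.7321i, 3.0000-1.7321i]
Zero-padded 6-point DFT provides frequency interpolation.

DFT_6([x, 0, ...]) = [-3, 3.4641i, 3.0000+1.7321i, 3, 3.0000-1.7321i, -3.4641i]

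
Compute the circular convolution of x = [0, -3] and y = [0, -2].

(x ⊛ y)[n] = Σ(m=0 to 1) x[m] · y[(n-m) mod 2]

Computing each output sample:
(x ⊛ y)[0] = 6
(x ⊛ y)[1] = 0

x ⊛ y = [6, 0]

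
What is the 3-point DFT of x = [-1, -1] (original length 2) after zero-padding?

Original 2-point DFT: [-2, 0]
Zero-padded 3-point DFT provides frequency interpolation.

DFT_3([x, 0, ...]) = [-2, -0.5000+0.8660i, -0.5000-0.8660i]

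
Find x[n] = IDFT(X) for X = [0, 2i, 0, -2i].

x[n] = (1/4) Σ(k=0 to 3) X[k] · e^(2πikn/4)

Computing each x[n]:
x[0] = 0
x[1] = -1
x[2] = 0
x[3] = 1

x = [0, -1, 0, 1]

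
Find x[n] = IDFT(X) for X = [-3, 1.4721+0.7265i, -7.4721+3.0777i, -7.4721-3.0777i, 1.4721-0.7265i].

x[n] = (1/5) Σ(k=0 to 4) X[k] · e^(2πikn/5)

Computing each x[n]:
x[0] = -3
x[1] = 1
x[2] = -1
x[3] = -3
x[4] = 3

x = [-3, 1, -1, -3, 3]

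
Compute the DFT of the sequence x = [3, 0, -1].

X[k] = Σ(n=0 to 2) x[n] · ω_3^(nk)
where ω_3 = e^(-2πi/3)

Computing each X[k]:
X[0] = 2
X[1] = 3.5000-0.8660i
X[2] = 3.5000+0.8660i

X = [2, 3.5000-0.8660i, 3.5000+0.8660i]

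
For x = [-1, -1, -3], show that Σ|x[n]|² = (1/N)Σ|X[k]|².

Time domain:
Σ|x[n]|² = |-1|² + |-1|² + |-3|² = 11.0000

Frequency domain:
(1/3)Σ|X[k]|² = (1/3)(|-5|² + |1.0000-1.7321i|² + |1.0000+1.7321i|²) = (1/3)·33.0000 = 11.0000

Both sides agree, confirming Parseval's theorem.

Σ|x[n]|² = (1/N)Σ|X[k]|² = 11.0000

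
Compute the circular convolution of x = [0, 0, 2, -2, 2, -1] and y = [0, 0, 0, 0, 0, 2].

(x ⊛ y)[n] = Σ(m=0 to 5) x[m] · y[(n-m) mod 6]

Computing each output sample:
(x ⊛ y)[0] = 0
(x ⊛ y)[1] = 4
(x ⊛ y)[2] = -4
(x ⊛ y)[3] = 4
(x ⊛ y)[4] = -2
(x ⊛ y)[5] = 0

x ⊛ y = [0, 4, -4, 4, -2, 0]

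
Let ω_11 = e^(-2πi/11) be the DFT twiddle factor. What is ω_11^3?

ω_11^3 = e^(-2πi·3/11)
= cos(-2π·3/11) + i·sin(-2π·3/11)
= cos(-6π/11) + i·sin(-6π/11)

ω_11^3 = cos(-6π/11) + i·sin(-6π/11) = -0.1423-0.9898i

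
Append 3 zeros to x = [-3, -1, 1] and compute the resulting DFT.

Original 3-point DFT: [-3, -3.0000+1.7321i, -3.0000-1.7321i]
Zero-padded 6-point DFT provides frequency interpolation.

DFT_6([x, 0, ...]) = [-3, -4, -3.0000+1.7321i, -1, -3.0000-1.7321i, -4]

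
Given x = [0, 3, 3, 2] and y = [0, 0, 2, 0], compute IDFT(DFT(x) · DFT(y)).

(x ⊛ y)[n] = Σ(m=0 to 3) x[m] · y[(n-m) mod 4]

Computing each output sample:
(x ⊛ y)[0] = 6
(x ⊛ y)[1] = 4
(x ⊛ y)[2] = 0
(x ⊛ y)[3] = 6

x ⊛ y = [6, 4, 0, 6]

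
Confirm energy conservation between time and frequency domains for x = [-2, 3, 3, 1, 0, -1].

Time domain:
Σ|x[n]|² = |-2|² + |3|² + |3|² + |1|² + |0|² + |-1|² = 24.0000

Frequency domain:
(1/6)Σ|X[k]|² = (1/6)(|4|² + |-3.5000-6.0622i|² + |-3.5000-0.8660i|² + |-2|² + |-3.5000+0.8660i|² + |-3.5000+6.0622i|²) = (1/6)·144.0000 = 24.0000

Both sides agree, confirming Parseval's theorem.

Σ|x[n]|² = (1/N)Σ|X[k]|² = 24.0000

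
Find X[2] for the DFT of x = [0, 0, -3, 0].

X[2] = Σ(n=0 to 3) x[n] · ω_4^(2n) where ω_4 = e^(-2πi/4)
= (0)·ω_4^0 + (0)·ω_4^2 + (-3)·ω_4^4 + (0)·ω_4^6

X[2] = -3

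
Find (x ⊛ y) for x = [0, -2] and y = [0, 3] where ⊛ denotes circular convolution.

(x ⊛ y)[n] = Σ(m=0 to 1) x[m] · y[(n-m) mod 2]

Computing each output sample:
(x ⊛ y)[0] = -6
(x ⊛ y)[1] = 0

x ⊛ y = [-6, 0]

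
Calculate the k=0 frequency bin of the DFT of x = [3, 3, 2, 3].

X[0] = Σ(n=0 to 3) x[n] · ω_4^0 = Σ x[n]
= (3) + (3) + (2) + (3)

X[0] = 11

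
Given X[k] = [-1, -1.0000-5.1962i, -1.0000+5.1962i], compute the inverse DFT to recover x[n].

x[n] = (1/3) Σ(k=0 to 2) X[k] · e^(2πikn/3)

Computing each x[n]:
x[0] = -1
x[1] = 3
x[2] = -3

x = [-1, 3, -3]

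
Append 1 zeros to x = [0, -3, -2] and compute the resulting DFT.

Original 3-point DFT: [-5, 2.5000+0.8660i, 2.5000-0.8660i]
Zero-padded 4-point DFT provides frequency interpolation.

DFT_4([x, 0, ...]) = [-5, 2+3i, 1, 2-3i]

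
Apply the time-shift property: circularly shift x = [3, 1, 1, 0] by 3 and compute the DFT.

Time shift by 3: X_shifted[k] = ω_4^(3k) · X[k]
Shifted x = [1, 1, 0, 3]

DFT(x[n-3]) = [5, 1+2i, -3, 1-2i]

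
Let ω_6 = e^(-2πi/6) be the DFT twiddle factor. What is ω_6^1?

ω_6^1 = e^(-2πi·1/6)
= cos(-2π·1/6) + i·sin(-2π·1/6)
= cos(-2π/6) + i·sin(-2π/6)

ω_6^1 = cos(-2π/6) + i·sin(-2π/6) = 0.5000-0.8660i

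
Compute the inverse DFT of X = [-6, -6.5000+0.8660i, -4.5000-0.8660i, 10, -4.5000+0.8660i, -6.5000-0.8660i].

x[n] = (1/6) Σ(k=0 to 5) X[k] · e^(2πikn/6)

Computing each x[n]:
x[0] = -3
x[1] = -3
x[2] = 2
x[3] = -2
x[4] = 3
x[5] = -3

x = [-3, -3, 2, -2, 3, -3]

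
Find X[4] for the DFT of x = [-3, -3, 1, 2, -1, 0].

X[4] = Σ(n=0 to 5) x[n] · ω_6^(4n) where ω_6 = e^(-2πi/6)
= (-3)·ω_6^0 + (-3)·ω_6^4 + (1)·ω_6^8 + (2)·ω_6^12 + (-1)·ω_6^16 + (0)·ω_6^20

X[4] = 0.5000-4.3301i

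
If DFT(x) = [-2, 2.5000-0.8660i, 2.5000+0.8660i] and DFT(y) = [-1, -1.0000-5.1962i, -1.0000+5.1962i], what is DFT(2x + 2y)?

By linearity: DFT(2x + 2y) = 2·DFT(x) + 2·DFT(y)
= 2·[-2, 2.5000-0.8660i, 2.5000+0.8660i] + 2·[-1, -1.0000-5.1962i, -1.0000+5.1962i]

Computing element-wise:
Z[0] = 2·(-2) + 2·(-1) = -6
Z[1] = 2·(2.5000-0.8660i) + 2·(-1.0000-5.1962i) = 3.0000-12.1244i
Z[2] = 2·(2.5000+0.8660i) + 2·(-1.0000+5.1962i) = 3.0000+12.1244i

DFT(2x + 2y) = 2·X + 2·Y = [-6, 3.0000-12.1244i, 3.0000+12.1244i]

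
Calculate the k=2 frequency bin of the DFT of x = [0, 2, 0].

X[2] = Σ(n=0 to 2) x[n] · ω_3^(2n) where ω_3 = e^(-2πi/3)
= (0)·ω_3^0 + (2)·ω_3^2 + (0)·ω_3^4

X[2] = -1.0000+1.7321i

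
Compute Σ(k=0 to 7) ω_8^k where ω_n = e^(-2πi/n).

Sum of all nth roots of unity equals 0 for n > 1 (geometric series with r ≠ 1).

0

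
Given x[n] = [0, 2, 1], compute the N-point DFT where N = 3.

X[k] = Σ(n=0 to 2) x[n] · ω_3^(nk)
where ω_3 = e^(-2πi/3)

Computing each X[k]:
X[0] = 3
X[1] = -1.5000-0.8660i
X[2] = -1.5000+0.8660i

X = [3, -1.5000-0.8660i, -1.5000+0.8660i]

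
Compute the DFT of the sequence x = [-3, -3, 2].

X[k] = Σ(n=0 to 2) x[n] · ω_3^(nk)
where ω_3 = e^(-2πi/3)

Computing each X[k]:
X[0] = -4
X[1] = -2.5000+4.3301i
X[2] = -2.5000-4.3301i

X = [-4, -2.5000+4.3301i, -2.5000-4.3301i]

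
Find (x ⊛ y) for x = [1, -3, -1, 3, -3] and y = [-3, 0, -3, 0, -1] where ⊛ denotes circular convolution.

(x ⊛ y)[n] = Σ(m=0 to 4) x[m] · y[(n-m) mod 5]

Computing each output sample:
(x ⊛ y)[0] = -9
(x ⊛ y)[1] = 19
(x ⊛ y)[2] = -3
(x ⊛ y)[3] = 3
(x ⊛ y)[4] = 11

x ⊛ y = [-9, 19, -3, 3, 11]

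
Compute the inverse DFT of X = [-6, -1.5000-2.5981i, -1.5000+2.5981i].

x[n] = (1/3) Σ(k=0 to 2) X[k] · e^(2πikn/3)

Computing each x[n]:
x[0] = -3
x[1] = 0
x[2] = -3

x = [-3, 0, -3]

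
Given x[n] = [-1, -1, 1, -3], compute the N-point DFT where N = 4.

X[k] = Σ(n=0 to 3) x[n] · ω_4^(nk)
where ω_4 = e^(-2πi/4)

Computing each X[k]:
X[0] = -4
X[1] = -2-2i
X[2] = 4
X[3] = -2+2i

X = [-4, -2-2i, 4, -2+2i]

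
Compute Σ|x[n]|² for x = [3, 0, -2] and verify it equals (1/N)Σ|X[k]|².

Time domain:
Σ|x[n]|² = |3|² + |0|² + |-2|² = 13.0000

Frequency domain:
(1/3)Σ|X[k]|² = (1/3)(|1|² + |4.0000-1.7321i|² + |4.0000+1.7321i|²) = (1/3)·39.0000 = 13.0000

Both sides agree, confirming Parseval's theorem.

Σ|x[n]|² = (1/N)Σ|X[k]|² = 13.0000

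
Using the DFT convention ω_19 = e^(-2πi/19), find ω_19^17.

ω_19^17 = e^(-2πi·17/19)
= cos(-2π·17/19) + i·sin(-2π·17/19)
= cos(-34π/19) + i·sin(-34π/19)

ω_19^17 = cos(-34π/19) + i·sin(-34π/19) = 0.7891+0.6142i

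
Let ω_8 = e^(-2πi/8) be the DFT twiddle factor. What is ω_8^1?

ω_8^1 = e^(-2πi·1/8)
= cos(-2π·1/8) + i·sin(-2π·1/8)
= cos(-2π/8) + i·sin(-2π/8)

ω_8^1 = cos(-2π/8) + i·sin(-2π/8) = 0.7071-0.7071i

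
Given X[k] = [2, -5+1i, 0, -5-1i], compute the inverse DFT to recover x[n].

x[n] = (1/4) Σ(k=0 to 3) X[k] · e^(2πikn/4)

Computing each x[n]:
x[0] = -2
x[1] = 0
x[2] = 3
x[3] = 1

x = [-2, 0, 3, 1]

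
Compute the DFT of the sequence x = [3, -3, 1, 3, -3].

X[k] = Σ(n=0 to 4) x[n] · ω_5^(nk)
where ω_5 = e^(-2πi/5)

Computing each X[k]:
X[0] = 1
X[1] = -2.0902+1.1756i
X[2] = 9.0902-1.9021i
X[3] = 9.0902+1.9021i
X[4] = -2.0902-1.1756i

X = [1, -2.0902+1.1756i, 9.0902-1.9021i, 9.0902+1.9021i, -2.0902-1.1756i]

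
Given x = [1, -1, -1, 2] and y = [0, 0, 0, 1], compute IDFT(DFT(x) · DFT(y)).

(x ⊛ y)[n] = Σ(m=0 to 3) x[m] · y[(n-m) mod 4]

Computing each output sample:
(x ⊛ y)[0] = -1
(x ⊛ y)[1] = -1
(x ⊛ y)[2] = 2
(x ⊛ y)[3] = 1

x ⊛ y = [-1, -1, 2, 1]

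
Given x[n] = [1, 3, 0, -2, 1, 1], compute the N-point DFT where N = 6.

X[k] = Σ(n=0 to 5) x[n] · ω_6^(nk)
where ω_6 = e^(-2πi/6)

Computing each X[k]:
X[0] = 4
X[1] = 4.5000-0.8660i
X[2] = -3.5000-2.5981i
X[3] = 0
X[4] = -3.5000+2.5981i
X[5] = 4.5000+0.8660i

X = [4, 4.5000-0.8660i, -3.5000-2.5981i, 0, -3.5000+2.5981i, 4.5000+0.8660i]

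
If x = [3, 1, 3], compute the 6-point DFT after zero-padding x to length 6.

Original 3-point DFT: [7, 1.0000+1.7321i, 1.0000-1.7321i]
Zero-padded 6-point DFT provides frequency interpolation.

DFT_6([x, 0, ...]) = [7, 2.0000-3.4641i, 1.0000+1.7321i, 5, 1.0000-1.7321i, 2.0000+3.4641i]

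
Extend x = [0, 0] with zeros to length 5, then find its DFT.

Original 2-point DFT: [0, 0]
Zero-padded 5-point DFT provides frequency interpolation.

DFT_5([x, 0, ...]) = [0, 0, 0, 0, 0]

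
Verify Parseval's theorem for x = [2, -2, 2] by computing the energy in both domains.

Time domain:
Σ|x[n]|² = |2|² + |-2|² + |2|² = 12.0000

Frequency domain:
(1/3)Σ|X[k]|² = (1/3)(|2|² + |2.0000+3.4641i|² + |2.0000-3.4641i|²) = (1/3)·36.0000 = 12.0000

Both sides agree, confirming Parseval's theorem.

Σ|x[n]|² = (1/N)Σ|X[k]|² = 12.0000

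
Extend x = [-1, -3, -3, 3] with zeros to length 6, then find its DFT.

Original 4-point DFT: [-4, 2+6i, -4, 2-6i]
Zero-padded 6-point DFT provides frequency interpolation.

DFT_6([x, 0, ...]) = [-4, -4.0000+5.1962i, 5, -4, 5, -4.0000-5.1962i]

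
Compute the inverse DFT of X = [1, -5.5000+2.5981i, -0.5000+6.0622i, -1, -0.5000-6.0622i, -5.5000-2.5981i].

x[n] = (1/6) Σ(k=0 to 5) X[k] · e^(2πikn/6)

Computing each x[n]:
x[0] = -2
x[1] = -3
x[2] = 2
x[3] = 2
x[4] = 0
x[5] = 2

x = [-2, -3, 2, 2, 0, 2]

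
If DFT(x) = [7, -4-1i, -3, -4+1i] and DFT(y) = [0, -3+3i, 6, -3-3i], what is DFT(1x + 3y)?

By linearity: DFT(1x + 3y) = 1·DFT(x) + 3·DFT(y)
= 1·[7, -4-1i, -3, -4+1i] + 3·[0, -3+3i, 6, -3-3i]

Computing element-wise:
Z[0] = 1·(7) + 3·(0) = 7
Z[1] = 1·(-4-1i) + 3·(-3+3i) = -13+8i
Z[2] = 1·(-3) + 3·(6) = 15
Z[3] = 1·(-4+1i) + 3·(-3-3i) = -13-8i

DFT(1x + 3y) = 1·X + 3·Y = [7, -13+8i, 15, -13-8i]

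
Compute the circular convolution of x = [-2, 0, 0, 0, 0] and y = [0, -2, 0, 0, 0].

(x ⊛ y)[n] = Σ(m=0 to 4) x[m] · y[(n-m) mod 5]

Computing each output sample:
(x ⊛ y)[0] = 0
(x ⊛ y)[1] = 4
(x ⊛ y)[2] = 0
(x ⊛ y)[3] = 0
(x ⊛ y)[4] = 0

x ⊛ y = [0, 4, 0, 0, 0]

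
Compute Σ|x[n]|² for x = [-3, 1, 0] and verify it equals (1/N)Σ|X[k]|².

Time domain:
Σ|x[n]|² = |-3|² + |1|² + |0|² = 10.0000

Frequency domain:
(1/3)Σ|X[k]|² = (1/3)(|-2|² + |-3.5000-0.8660i|² + |-3.5000+0.8660i|²) = (1/3)·30.0000 = 10.0000

Both sides agree, confirming Parseval's theorem.

Σ|x[n]|² = (1/N)Σ|X[k]|² = 10.0000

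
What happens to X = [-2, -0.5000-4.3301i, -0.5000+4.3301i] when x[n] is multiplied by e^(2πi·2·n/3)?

Modulation property: DFT(ω_3^(-2n)·x[n]) = X[(k-2) mod 3], so circularly shift X by 2 positions.

X[k-2] = [-0.5000-4.3301i, -0.5000+4.3301i, -2]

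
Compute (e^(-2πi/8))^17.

Since ω_8^8 = 1, powers reduce modulo 8.
17 mod 8 = 1
So ω_8^17 = ω_8^1 = e^(-2πi·1/8)

ω_8^17 = ω_8^1 = 0.7071-0.7071i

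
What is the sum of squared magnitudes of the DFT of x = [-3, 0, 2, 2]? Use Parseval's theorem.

Parseval: Σ|x[n]|² = (1/N)Σ|X[k]|², so Σ|X[k]|² = N·Σ|x[n]|² = 4·17.0000

Σ|X[k]|² = N·Σ|x[n]|² = 4·17.0000 = 68.0000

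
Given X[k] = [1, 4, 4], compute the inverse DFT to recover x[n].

x[n] = (1/3) Σ(k=0 to 2) X[k] · e^(2πikn/3)

Computing each x[n]:
x[0] = 3
x[1] = -1
x[2] = -1

x = [3, -1, -1]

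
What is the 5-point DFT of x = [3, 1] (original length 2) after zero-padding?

Original 2-point DFT: [4, 2]
Zero-padded 5-point DFT provides frequency interpolation.

DFT_5([x, 0, ...]) = [4, 3.3090-0.9511i, 2.1910-0.5878i, 2.1910+0.5878i, 3.3090+0.9511i]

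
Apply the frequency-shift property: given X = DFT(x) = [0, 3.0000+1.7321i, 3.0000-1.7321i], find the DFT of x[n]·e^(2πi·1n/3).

Modulation property: DFT(ω_3^(-1n)·x[n]) = X[(k-1) mod 3], so circularly shift X by 1 positions.

X[k-1] = [3.0000-1.7321i, 0, 3.0000+1.7321i]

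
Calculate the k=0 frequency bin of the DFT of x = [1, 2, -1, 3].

X[0] = Σ(n=0 to 3) x[n] · ω_4^0 = Σ x[n]
= (1) + (2) + (-1) + (3)

X[0] = 5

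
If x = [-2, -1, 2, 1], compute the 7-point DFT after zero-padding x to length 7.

Original 4-point DFT: [0, -4+2i, 0, -4-2i]
Zero-padded 7-point DFT provides frequency interpolation.

DFT_7([x, 0, ...]) = [0, -3.9695-1.6019i, -2.9559+2.6245i, -0.0746+1.0226i, -0.0746-1.0226i, -2.9559-2.6245i, -3.9695+1.6019i]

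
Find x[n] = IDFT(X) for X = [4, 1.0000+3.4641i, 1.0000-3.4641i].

x[n] = (1/3) Σ(k=0 to 2) X[k] · e^(2πikn/3)

Computing each x[n]:
x[0] = 2
x[1] = -1
x[2] = 3

x = [2, -1, 3]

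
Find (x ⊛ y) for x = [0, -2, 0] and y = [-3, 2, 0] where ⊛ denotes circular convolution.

(x ⊛ y)[n] = Σ(m=0 to 2) x[m] · y[(n-m) mod 3]

Computing each output sample:
(x ⊛ y)[0] = 0
(x ⊛ y)[1] = 6
(x ⊛ y)[2] = -4

x ⊛ y = [0, 6, -4]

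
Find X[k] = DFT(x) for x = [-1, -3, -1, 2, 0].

X[k] = Σ(n=0 to 4) x[n] · ω_5^(nk)
where ω_5 = e^(-2πi/5)

Computing each X[k]:
X[0] = -3
X[1] = -2.7361+4.6165i
X[2] = 1.7361-1.0898i
X[3] = 1.7361+1.0898i
X[4] = -2.7361-4.6165i

X = [-3, -2.7361+4.6165i, 1.7361-1.0898i, 1.7361+1.0898i, -2.7361-4.6165i]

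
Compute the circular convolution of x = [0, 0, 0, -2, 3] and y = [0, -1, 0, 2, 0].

(x ⊛ y)[n] = Σ(m=0 to 4) x[m] · y[(n-m) mod 5]

Computing each output sample:
(x ⊛ y)[0] = -3
(x ⊛ y)[1] = -4
(x ⊛ y)[2] = 6
(x ⊛ y)[3] = 0
(x ⊛ y)[4] = 2

x ⊛ y = [-3, -4, 6, 0, 2]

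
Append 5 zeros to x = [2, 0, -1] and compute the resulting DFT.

Original 3-point DFT: [1, 2.5000-0.8660i, 2.5000+0.8660i]
Zero-padded 8-point DFT provides frequency interpolation.

DFT_8([x, 0, ...]) = [1, 2+1i, 3, 2-1i, 1, 2+1i, 3, 2-1i]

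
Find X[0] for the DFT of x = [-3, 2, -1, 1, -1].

X[0] = Σ(n=0 to 4) x[n] · ω_5^0 = Σ x[n]
= (-3) + (2) + (-1) + (1) + (-1)

X[0] = -2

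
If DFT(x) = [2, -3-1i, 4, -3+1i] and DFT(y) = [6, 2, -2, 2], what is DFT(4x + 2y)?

By linearity: DFT(4x + 2y) = 4·DFT(x) + 2·DFT(y)
= 4·[2, -3-1i, 4, -3+1i] + 2·[6, 2, -2, 2]

Computing element-wise:
Z[0] = 4·(2) + 2·(6) = 20
Z[1] = 4·(-3-1i) + 2·(2) = -8-4i
Z[2] = 4·(4) + 2·(-2) = 12
Z[3] = 4·(-3+1i) + 2·(2) = -8+4i

DFT(4x + 2y) = 4·X + 2·Y = [20, -8-4i, 12, -8+4i]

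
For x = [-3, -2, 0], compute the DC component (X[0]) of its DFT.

X[0] = Σ(n=0 to 2) x[n] · ω_3^0 = Σ x[n]
= (-3) + (-2) + (0)

X[0] = -5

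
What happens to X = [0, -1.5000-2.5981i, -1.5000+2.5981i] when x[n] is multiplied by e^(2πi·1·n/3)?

Modulation property: DFT(ω_3^(-1n)·x[n]) = X[(k-1) mod 3], so circularly shift X by 1 positions.

X[k-1] = [-1.5000+2.5981i, 0, -1.5000-2.5981i]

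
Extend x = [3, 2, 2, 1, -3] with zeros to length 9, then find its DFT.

Original 5-point DFT: [5, 0.2639-5.3431i, 4.7361-1.9879i, 4.7361+1.9879i, 0.2639+5.3431i]
Zero-padded 9-point DFT provides frequency interpolation.

DFT_9([x, 0, ...]) = [5, 7.1985-3.0952i, -1.3302-3.7160i, 3.5000+2.5981i, 1.6318-3.2189i, 1.6318+3.2189i, 3.5000-2.5981i, -1.3302+3.7160i, 7.1985+3.0952i]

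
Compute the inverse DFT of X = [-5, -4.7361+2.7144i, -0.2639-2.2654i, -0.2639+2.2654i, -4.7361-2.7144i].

x[n] = (1/5) Σ(k=0 to 4) X[k] · e^(2πikn/5)

Computing each x[n]:
x[0] = -3
x[1] = -2
x[2] = -1
x[3] = 2
x[4] = -1

x = [-3, -2, -1, 2, -1]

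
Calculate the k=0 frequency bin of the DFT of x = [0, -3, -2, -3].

X[0] = Σ(n=0 to 3) x[n] · ω_4^0 = Σ x[n]
= (0) + (-3) + (-2) + (-3)

X[0] = -8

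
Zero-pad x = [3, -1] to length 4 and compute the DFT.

Original 2-point DFT: [2, 4]
Zero-padded 4-point DFT provides frequency interpolation.

DFT_4([x, 0, ...]) = [2, 3+1i, 4, 3-1i]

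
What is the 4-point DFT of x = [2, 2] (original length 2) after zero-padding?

Original 2-point DFT: [4, 0]
Zero-padded 4-point DFT provides frequency interpolation.

DFT_4([x, 0, ...]) = [4, 2-2i, 0, 2+2i]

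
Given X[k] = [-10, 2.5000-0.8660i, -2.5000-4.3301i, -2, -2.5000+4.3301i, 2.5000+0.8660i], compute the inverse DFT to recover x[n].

x[n] = (1/6) Σ(k=0 to 5) X[k] · e^(2πikn/6)

Computing each x[n]:
x[0] = -2
x[1] = 1
x[2] = -3
x[3] = -3
x[4] = -1
x[5] = -2

x = [-2, 1, -3, -3, -1, -2]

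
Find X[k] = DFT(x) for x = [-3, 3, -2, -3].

X[k] = Σ(n=0 to 3) x[n] · ω_4^(nk)
where ω_4 = e^(-2πi/4)

Computing each X[k]:
X[0] = -5
X[1] = -1-6i
X[2] = -5
X[3] = -1+6i

X = [-5, -1-6i, -5, -1+6i]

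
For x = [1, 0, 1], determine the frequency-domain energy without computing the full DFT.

Parseval: Σ|x[n]|² = (1/N)Σ|X[k]|², so Σ|X[k]|² = N·Σ|x[n]|² = 3·2.0000

Σ|X[k]|² = N·Σ|x[n]|² = 3·2.0000 = 6.0000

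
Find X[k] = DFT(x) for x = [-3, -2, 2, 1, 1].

X[k] = Σ(n=0 to 4) x[n] · ω_5^(nk)
where ω_5 = e^(-2πi/5)

Computing each X[k]:
X[0] = -1
X[1] = -5.7361+2.2654i
X[2] = -1.2639+2.7144i
X[3] = -1.2639-2.7144i
X[4] = -5.7361-2.2654i

X = [-1, -5.7361+2.2654i, -1.2639+2.7144i, -1.2639-2.7144i, -5.7361-2.2654i]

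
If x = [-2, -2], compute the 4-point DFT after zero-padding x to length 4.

Original 2-point DFT: [-4, 0]
Zero-padded 4-point DFT provides frequency interpolation.

DFT_4([x, 0, ...]) = [-4, -2+2i, 0, -2-2i]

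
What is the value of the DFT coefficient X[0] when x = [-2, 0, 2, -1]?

X[0] = Σ(n=0 to 3) x[n] · ω_4^0 = Σ x[n]
= (-2) + (0) + (2) + (-1)

X[0] = -1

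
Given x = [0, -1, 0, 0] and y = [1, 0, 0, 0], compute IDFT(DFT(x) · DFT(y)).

(x ⊛ y)[n] = Σ(m=0 to 3) x[m] · y[(n-m) mod 4]

Computing each output sample:
(x ⊛ y)[0] = 0
(x ⊛ y)[1] = -1
(x ⊛ y)[2] = 0
(x ⊛ y)[3] = 0

x ⊛ y = [0, -1, 0, 0]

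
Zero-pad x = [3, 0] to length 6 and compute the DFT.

Original 2-point DFT: [3, 3]
Zero-padded 6-point DFT provides frequency interpolation.

DFT_6([x, 0, ...]) = [3, 3, 3, 3, 3, 3]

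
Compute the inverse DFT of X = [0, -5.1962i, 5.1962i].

x[n] = (1/3) Σ(k=0 to 2) X[k] · e^(2πikn/3)

Computing each x[n]:
x[0] = 0
x[1] = 3
x[2] = -3

x = [0, 3, -3]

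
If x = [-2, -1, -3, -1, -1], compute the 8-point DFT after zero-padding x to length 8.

Original 5-point DFT: [-8, 0.6180+1.1756i, -1.6180-1.9021i, -1.6180+1.9021i, 0.6180-1.1756i]
Zero-padded 8-point DFT provides frequency interpolation.

DFT_8([x, 0, ...]) = [-8, -1.0000+4.4142i, 0, -1.0000-1.5858i, -4, -1.0000+1.5858i, 0, -1.0000-4.4142i]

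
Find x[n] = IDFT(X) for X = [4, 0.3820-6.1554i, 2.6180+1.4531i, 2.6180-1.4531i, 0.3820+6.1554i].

x[n] = (1/5) Σ(k=0 to 4) X[k] · e^(2πikn/5)

Computing each x[n]:
x[0] = 2
x[1] = 2
x[2] = 3
x[3] = -1
x[4] = -2

x = [2, 2, 3, -1, -2]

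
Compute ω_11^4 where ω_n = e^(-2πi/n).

ω_11^4 = e^(-2πi·4/11)
= cos(-2π·4/11) + i·sin(-2π·4/11)
= cos(-8π/11) + i·sin(-8π/11)

ω_11^4 = cos(-8π/11) + i·sin(-8π/11) = -0.6549-0.7557i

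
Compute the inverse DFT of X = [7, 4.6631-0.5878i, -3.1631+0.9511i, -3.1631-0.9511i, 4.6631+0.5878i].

x[n] = (1/5) Σ(k=0 to 4) X[k] · e^(2πikn/5)

Computing each x[n]:
x[0] = 2
x[1] = 3
x[2] = 0
x[3] = -1
x[4] = 3

x = [2, 3, 0, -1, 3]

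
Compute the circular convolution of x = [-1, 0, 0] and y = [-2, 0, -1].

(x ⊛ y)[n] = Σ(m=0 to 2) x[m] · y[(n-m) mod 3]

Computing each output sample:
(x ⊛ y)[0] = 2
(x ⊛ y)[1] = 0
(x ⊛ y)[2] = 1

x ⊛ y = [2, 0, 1]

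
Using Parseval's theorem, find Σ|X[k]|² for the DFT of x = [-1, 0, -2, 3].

Parseval: Σ|x[n]|² = (1/N)Σ|X[k]|², so Σ|X[k]|² = N·Σ|x[n]|² = 4·14.0000

Σ|X[k]|² = N·Σ|x[n]|² = 4·14.0000 = 56.0000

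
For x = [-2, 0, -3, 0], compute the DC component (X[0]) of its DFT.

X[0] = Σ(n=0 to 3) x[n] · ω_4^0 = Σ x[n]
= (-2) + (0) + (-3) + (0)

X[0] = -5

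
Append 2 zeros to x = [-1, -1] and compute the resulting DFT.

Original 2-point DFT: [-2, 0]
Zero-padded 4-point DFT provides frequency interpolation.

DFT_4([x, 0, ...]) = [-2, -1+1i, 0, -1-1i]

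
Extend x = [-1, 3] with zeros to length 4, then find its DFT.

Original 2-point DFT: [2, -4]
Zero-padded 4-point DFT provides frequency interpolation.

DFT_4([x, 0, ...]) = [2, -1-3i, -4, -1+3i]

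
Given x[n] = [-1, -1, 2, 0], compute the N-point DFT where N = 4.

X[k] = Σ(n=0 to 3) x[n] · ω_4^(nk)
where ω_4 = e^(-2πi/4)

Computing each X[k]:
X[0] = 0
X[1] = -3+1i
X[2] = 2
X[3] = -3-1i

X = [0, -3+1i, 2, -3-1i]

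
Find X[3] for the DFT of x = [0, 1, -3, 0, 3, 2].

X[3] = Σ(n=0 to 5) x[n] · ω_6^(3n) where ω_6 = e^(-2πi/6)
= (0)·ω_6^0 + (1)·ω_6^3 + (-3)·ω_6^6 + (0)·ω_6^9 + (3)·ω_6^12 + (2)·ω_6^15

X[3] = -3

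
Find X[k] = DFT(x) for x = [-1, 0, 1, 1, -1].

X[k] = Σ(n=0 to 4) x[n] · ω_5^(nk)
where ω_5 = e^(-2πi/5)

Computing each X[k]:
X[0] = 0
X[1] = -2.9271-0.9511i
X[2] = 0.4271-0.5878i
X[3] = 0.4271+0.5878i
X[4] = -2.9271+0.9511i

X = [0, -2.9271-0.9511i, 0.4271-0.5878i, 0.4271+0.5878i, -2.9271+0.9511i]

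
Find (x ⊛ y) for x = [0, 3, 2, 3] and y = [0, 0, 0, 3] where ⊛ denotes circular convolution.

(x ⊛ y)[n] = Σ(m=0 to 3) x[m] · y[(n-m) mod 4]

Computing each output sample:
(x ⊛ y)[0] = 9
(x ⊛ y)[1] = 6
(x ⊛ y)[2] = 9
(x ⊛ y)[3] = 0

x ⊛ y = [9, 6, 9, 0]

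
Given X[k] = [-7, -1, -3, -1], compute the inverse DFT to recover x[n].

x[n] = (1/4) Σ(k=0 to 3) X[k] · e^(2πikn/4)

Computing each x[n]:
x[0] = -3
x[1] = -1
x[2] = -2
x[3] = -1

x = [-3, -1, -2, -1]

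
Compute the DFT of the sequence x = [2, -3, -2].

X[k] = Σ(n=0 to 2) x[n] · ω_3^(nk)
where ω_3 = e^(-2πi/3)

Computing each X[k]:
X[0] = -3
X[1] = 4.5000+0.8660i
X[2] = 4.5000-0.8660i

X = [-3, 4.5000+0.8660i, 4.5000-0.8660i]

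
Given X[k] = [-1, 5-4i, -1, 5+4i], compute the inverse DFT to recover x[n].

x[n] = (1/4) Σ(k=0 to 3) X[k] · e^(2πikn/4)

Computing each x[n]:
x[0] = 2
x[1] = 2
x[2] = -3
x[3] = -2

x = [2, 2, -3, -2]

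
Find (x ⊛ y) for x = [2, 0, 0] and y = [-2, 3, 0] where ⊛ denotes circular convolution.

(x ⊛ y)[n] = Σ(m=0 to 2) x[m] · y[(n-m) mod 3]

Computing each output sample:
(x ⊛ y)[0] = -4
(x ⊛ y)[1] = 6
(x ⊛ y)[2] = 0

x ⊛ y = [-4, 6, 0]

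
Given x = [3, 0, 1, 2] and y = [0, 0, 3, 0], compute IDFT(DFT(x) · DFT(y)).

(x ⊛ y)[n] = Σ(m=0 to 3) x[m] · y[(n-m) mod 4]

Computing each output sample:
(x ⊛ y)[0] = 3
(x ⊛ y)[1] = 6
(x ⊛ y)[2] = 9
(x ⊛ y)[3] = 0

x ⊛ y = [3, 6, 9, 0]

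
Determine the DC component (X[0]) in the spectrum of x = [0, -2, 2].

X[0] = Σ(n=0 to 2) x[n] · ω_3^0 = Σ x[n]
= (0) + (-2) + (2)

X[0] = 0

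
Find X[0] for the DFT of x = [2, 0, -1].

X[0] = Σ(n=0 to 2) x[n] · ω_3^0 = Σ x[n]
= (2) + (0) + (-1)

X[0] = 1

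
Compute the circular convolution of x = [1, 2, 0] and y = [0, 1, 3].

(x ⊛ y)[n] = Σ(m=0 to 2) x[m] · y[(n-m) mod 3]

Computing each output sample:
(x ⊛ y)[0] = 6
(x ⊛ y)[1] = 1
(x ⊛ y)[2] = 5

x ⊛ y = [6, 1, 5]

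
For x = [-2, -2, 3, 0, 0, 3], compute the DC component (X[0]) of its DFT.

X[0] = Σ(n=0 to 5) x[n] · ω_6^0 = Σ x[n]
= (-2) + (-2) + (3) + (0) + (0) + (3)

X[0] = 2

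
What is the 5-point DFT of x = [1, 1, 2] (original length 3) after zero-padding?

Original 3-point DFT: [4, -0.5000+0.8660i, -0.5000-0.8660i]
Zero-padded 5-point DFT provides frequency interpolation.

DFT_5([x, 0, ...]) = [4, -0.3090-2.1266i, 0.8090+1.3143i, 0.8090-1.3143i, -0.3090+2.1266i]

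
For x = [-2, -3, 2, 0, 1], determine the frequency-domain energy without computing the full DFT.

Parseval: Σ|x[n]|² = (1/N)Σ|X[k]|², so Σ|X[k]|² = N·Σ|x[n]|² = 5·18.0000

Σ|X[k]|² = N·Σ|x[n]|² = 5·18.0000 = 90.0000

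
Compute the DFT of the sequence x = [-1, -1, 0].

X[k] = Σ(n=0 to 2) x[n] · ω_3^(nk)
where ω_3 = e^(-2πi/3)

Computing each X[k]:
X[0] = -2
X[1] = -0.5000+0.8660i
X[2] = -0.5000-0.8660i

X = [-2, -0.5000+0.8660i, -0.5000-0.8660i]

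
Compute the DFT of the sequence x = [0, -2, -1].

X[k] = Σ(n=0 to 2) x[n] · ω_3^(nk)
where ω_3 = e^(-2πi/3)

Computing each X[k]:
X[0] = -3
X[1] = 1.5000+0.8660i
X[2] = 1.5000-0.8660i

X = [-3, 1.5000+0.8660i, 1.5000-0.8660i]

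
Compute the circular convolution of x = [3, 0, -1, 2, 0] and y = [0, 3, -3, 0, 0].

(x ⊛ y)[n] = Σ(m=0 to 4) x[m] · y[(n-m) mod 5]

Computing each output sample:
(x ⊛ y)[0] = -6
(x ⊛ y)[1] = 9
(x ⊛ y)[2] = -9
(x ⊛ y)[3] = -3
(x ⊛ y)[4] = 9

x ⊛ y = [-6, 9, -9, -3, 9]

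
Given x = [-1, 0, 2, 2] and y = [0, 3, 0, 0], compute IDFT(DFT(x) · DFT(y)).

(x ⊛ y)[n] = Σ(m=0 to 3) x[m] · y[(n-m) mod 4]

Computing each output sample:
(x ⊛ y)[0] = 6
(x ⊛ y)[1] = -3
(x ⊛ y)[2] = 0
(x ⊛ y)[3] = 6

x ⊛ y = [6, -3, 0, 6]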